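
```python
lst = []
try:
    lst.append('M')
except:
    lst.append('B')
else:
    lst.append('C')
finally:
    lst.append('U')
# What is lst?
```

Step-by-step execution trace:
1. try: `lst.append('M')` → lst = ['M']. No exception raised.
2. `except` is skipped.
3. `else` runs: `lst.append('C')` → lst = ['M', 'C'].
4. `finally` always runs: `lst.append('U')` → lst = ['M', 'C', 'U'].
Result: ['M', 'C', 'U']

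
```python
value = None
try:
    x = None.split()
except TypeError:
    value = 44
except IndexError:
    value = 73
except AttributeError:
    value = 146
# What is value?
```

Step-by-step execution trace:
1. `x = None.split()` raises AttributeError.
2. `except TypeError` does not match AttributeError; skipped.
3. `except IndexError` does not match AttributeError; skipped.
4. `except AttributeError` matches → value = 146.
Result: 146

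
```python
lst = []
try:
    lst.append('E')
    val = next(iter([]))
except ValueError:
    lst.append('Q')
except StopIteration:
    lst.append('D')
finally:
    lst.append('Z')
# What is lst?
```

Step-by-step execution trace:
1. try: `lst.append('E')` → lst = ['E'].
2. `val = next(iter([]))` raises StopIteration.
3. `except ValueError` does not match StopIteration; skipped.
4. `except StopIteration` matches → `lst.append('D')` → lst = ['E', 'D'].
5. finally always runs: `lst.append('Z')` → lst = ['E', 'D', 'Z'].
Result: ['E', 'D', 'Z']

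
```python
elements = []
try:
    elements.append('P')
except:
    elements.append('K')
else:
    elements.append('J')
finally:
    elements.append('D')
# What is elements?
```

Step-by-step execution trace:
1. try: `elements.append('P')` → elements = ['P']. No exception raised.
2. `except` is skipped.
3. `else` runs: `elements.append('J')` → elements = ['P', 'J'].
4. `finally` always runs: `elements.append('D')` → elements = ['P', 'J', 'D'].
Result: ['P', 'J', 'D']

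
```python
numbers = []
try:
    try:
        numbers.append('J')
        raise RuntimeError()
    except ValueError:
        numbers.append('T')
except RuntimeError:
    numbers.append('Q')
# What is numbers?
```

Step-by-step execution trace:
1. Inner try: `numbers.append('J')` → numbers = ['J'].
2. `raise RuntimeError()` raises RuntimeError.
3. Inner `except ValueError` does not match RuntimeError; exception propagates to outer try.
4. Outer `except RuntimeError` matches → `numbers.append('Q')` → numbers = ['J', 'Q'].
Result: ['J', 'Q']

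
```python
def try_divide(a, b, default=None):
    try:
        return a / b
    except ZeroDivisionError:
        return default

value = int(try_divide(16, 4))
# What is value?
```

Step-by-step execution trace:
1. `try_divide(16, 4)` enters try: `return 16 / 4` → returns 4.0. No exception raised.
2. `except ZeroDivisionError` is skipped.
3. `int(4.0)` → 4 → value = 4.
Result: 4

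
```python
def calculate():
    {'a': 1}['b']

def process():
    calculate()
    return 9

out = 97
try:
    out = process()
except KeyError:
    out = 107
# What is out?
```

Step-by-step execution trace:
1. out starts at 97.
2. try: `process()` calls `calculate()`.
3. `calculate()` evaluates `{'a': 1}['b']`, which raises KeyError; it propagates through process (uncaught).
4. `return 9` in process is not reached; the assignment to out does not complete.
5. `except KeyError` matches → out = 107.
Result: 107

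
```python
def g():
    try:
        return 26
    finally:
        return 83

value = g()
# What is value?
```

Step-by-step execution trace:
1. `g()` enters try: `return 26` sets pending return value 26.
2. Before returning, `finally: return 83` runs and overrides the pending return.
3. g() returns 83 → value = 83.
Result: 83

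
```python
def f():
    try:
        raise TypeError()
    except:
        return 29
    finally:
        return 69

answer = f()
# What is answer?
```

Step-by-step execution trace:
1. `f()` enters try: `raise TypeError()` raises TypeError.
2. bare `except` matches → `return 29` sets pending return value 29.
3. Before returning, `finally: return 69` runs and overrides the pending return.
4. f() returns 69 → answer = 69.
Result: 69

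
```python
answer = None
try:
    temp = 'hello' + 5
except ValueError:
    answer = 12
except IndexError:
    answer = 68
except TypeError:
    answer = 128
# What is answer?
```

Step-by-step execution trace:
1. `temp = 'hello' + 5` raises TypeError.
2. `except ValueError` does not match TypeError; skipped.
3. `except IndexError` does not match TypeError; skipped.
4. `except TypeError` matches → answer = 128.
Result: 128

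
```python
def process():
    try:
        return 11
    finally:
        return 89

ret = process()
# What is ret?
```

Step-by-step execution trace:
1. `process()` enters try: `return 11` sets pending return value 11.
2. Before returning, `finally: return 89` runs and overrides the pending return.
3. process() returns 89 → ret = 89.
Result: 89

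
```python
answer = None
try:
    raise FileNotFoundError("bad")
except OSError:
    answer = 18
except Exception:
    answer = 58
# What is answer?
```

Step-by-step execution trace:
1. `raise FileNotFoundError(...)` raises FileNotFoundError.
2. `except OSError` matches (FileNotFoundError is a subclass of OSError) → answer = 18.
3. `except Exception` is not reached.
Result: 18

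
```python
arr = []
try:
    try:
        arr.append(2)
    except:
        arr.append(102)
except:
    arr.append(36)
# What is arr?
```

Step-by-step execution trace:
1. Inner try: `arr.append(2)` → arr = [2]. No exception raised.
2. Inner `except` is skipped.
3. Inner try completes normally; outer `except` is skipped.
Result: [2]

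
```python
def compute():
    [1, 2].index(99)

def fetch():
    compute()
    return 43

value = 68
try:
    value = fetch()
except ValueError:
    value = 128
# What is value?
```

Step-by-step execution trace:
1. value starts at 68.
2. try: `fetch()` calls `compute()`.
3. `compute()` evaluates `[1, 2].index(99)`, which raises ValueError; it propagates through fetch (uncaught).
4. `return 43` in fetch is not reached; the assignment to value does not complete.
5. `except ValueError` matches → value = 128.
Result: 128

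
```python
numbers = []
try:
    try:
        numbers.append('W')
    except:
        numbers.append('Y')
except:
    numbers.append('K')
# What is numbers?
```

Step-by-step execution trace:
1. Inner try: `numbers.append('W')` → numbers = ['W']. No exception raised.
2. Inner `except` is skipped.
3. Inner try completes normally; outer `except` is skipped.
Result: ['W']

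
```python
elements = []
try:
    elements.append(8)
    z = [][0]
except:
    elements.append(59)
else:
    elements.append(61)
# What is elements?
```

Step-by-step execution trace:
1. try: `elements.append(8)` → elements = [8].
2. `z = [][0]` raises IndexError.
3. bare `except` matches → `elements.append(59)` → elements = [8, 59].
4. `else` is skipped (an exception was raised).
Result: [8, 59]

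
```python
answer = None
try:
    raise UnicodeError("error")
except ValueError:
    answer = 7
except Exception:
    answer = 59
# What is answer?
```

Step-by-step execution trace:
1. `raise UnicodeError(...)` raises UnicodeError.
2. `except ValueError` matches (UnicodeError is a subclass of ValueError) → answer = 7.
3. `except Exception` is not reached.
Result: 7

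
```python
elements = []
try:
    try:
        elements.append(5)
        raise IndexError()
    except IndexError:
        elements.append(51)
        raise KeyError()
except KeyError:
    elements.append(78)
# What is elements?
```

Step-by-step execution trace:
1. Inner try: `elements.append(5)` → elements = [5].
2. `raise IndexError()` raises IndexError.
3. Inner `except IndexError` matches → `elements.append(51)` → elements = [5, 51].
4. `raise KeyError()` raises KeyError; propagates to outer try.
5. Outer `except KeyError` matches → `elements.append(78)` → elements = [5, 51, 78].
Result: [5, 51, 78]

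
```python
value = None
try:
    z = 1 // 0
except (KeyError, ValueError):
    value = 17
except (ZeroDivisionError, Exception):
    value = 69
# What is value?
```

Step-by-step execution trace:
1. `z = 1 // 0` raises ZeroDivisionError.
2. `except (KeyError, ValueError)` does not match ZeroDivisionError; skipped.
3. `except (ZeroDivisionError, Exception)` matches (ZeroDivisionError is in the tuple) → value = 69.
Result: 69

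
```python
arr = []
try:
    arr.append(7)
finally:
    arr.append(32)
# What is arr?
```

Step-by-step execution trace:
1. try: `arr.append(7)` → arr = [7].
2. The try body completes without raising.
3. finally always runs: `arr.append(32)` → arr = [7, 32].
Result: [7, 32]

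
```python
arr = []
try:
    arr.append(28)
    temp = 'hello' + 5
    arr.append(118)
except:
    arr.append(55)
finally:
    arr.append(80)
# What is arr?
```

Step-by-step execution trace:
1. try: `arr.append(28)` → arr = [28].
2. `temp = 'hello' + 5` raises TypeError; `arr.append(118)` is not reached.
3. bare `except` matches → `arr.append(55)` → arr = [28, 55].
4. finally always runs: `arr.append(80)` → arr = [28, 55, 80].
Result: [28, 55, 80]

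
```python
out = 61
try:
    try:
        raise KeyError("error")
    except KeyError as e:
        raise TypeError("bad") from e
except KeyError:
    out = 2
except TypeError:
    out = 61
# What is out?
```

Step-by-step execution trace:
1. Inner try raises KeyError; inner `except KeyError as e` catches it.
2. `raise TypeError(...) from e` raises TypeError (KeyError is attached as __cause__, but only TypeError is active).
3. Outer `except KeyError` does not match TypeError; skipped.
4. Outer `except TypeError` matches → out = 61.
Result: 61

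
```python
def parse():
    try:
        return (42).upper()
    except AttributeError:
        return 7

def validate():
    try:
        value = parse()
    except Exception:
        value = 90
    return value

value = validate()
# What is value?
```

Step-by-step execution trace:
1. `validate()` calls `parse()`.
2. In parse: `(42).upper()` raises AttributeError; `except AttributeError` catches it → returns 7.
3. In validate: `value = parse()` → value = 7. No exception reaches validate.
4. `except Exception` is skipped; validate returns 7.
5. value = 7.
Result: 7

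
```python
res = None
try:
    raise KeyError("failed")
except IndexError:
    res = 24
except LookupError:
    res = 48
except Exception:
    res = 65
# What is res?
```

Step-by-step execution trace:
1. `raise KeyError(...)` raises KeyError.
2. `except IndexError` does not match (KeyError is not a subclass of IndexError); skipped.
3. `except LookupError` matches (KeyError is a subclass of LookupError) → res = 48.
4. `except Exception` is not reached.
Result: 48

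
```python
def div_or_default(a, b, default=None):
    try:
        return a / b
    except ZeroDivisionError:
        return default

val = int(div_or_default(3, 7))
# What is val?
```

Step-by-step execution trace:
1. `div_or_default(3, 7)` enters try: `return 3 / 7` → returns 0.42857142857142855. No exception raised.
2. `except ZeroDivisionError` is skipped.
3. `int(0.42857142857142855)` → 0 → val = 0.
Result: 0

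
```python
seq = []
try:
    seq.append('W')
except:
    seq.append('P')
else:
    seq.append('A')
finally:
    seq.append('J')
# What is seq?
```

Step-by-step execution trace:
1. try: `seq.append('W')` → seq = ['W']. No exception raised.
2. `except` is skipped.
3. `else` runs: `seq.append('A')` → seq = ['W', 'A'].
4. `finally` always runs: `seq.append('J')` → seq = ['W', 'A', 'J'].
Result: ['W', 'A', 'J']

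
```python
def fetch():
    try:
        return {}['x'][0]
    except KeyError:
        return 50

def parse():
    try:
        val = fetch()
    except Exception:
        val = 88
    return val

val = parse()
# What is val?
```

Step-by-step execution trace:
1. `parse()` calls `fetch()`.
2. In fetch: `{}['x'][0]` raises KeyError; `except KeyError` catches it → returns 50.
3. In parse: `val = fetch()` → val = 50. No exception reaches parse.
4. `except Exception` is skipped; parse returns 50.
5. val = 50.
Result: 50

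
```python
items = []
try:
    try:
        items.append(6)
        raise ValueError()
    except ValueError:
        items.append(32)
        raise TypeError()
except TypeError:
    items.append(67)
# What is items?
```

Step-by-step execution trace:
1. Inner try: `items.append(6)` → items = [6].
2. `raise ValueError()` raises ValueError.
3. Inner `except ValueError` matches → `items.append(32)` → items = [6, 32].
4. `raise TypeError()` raises TypeError; propagates to outer try.
5. Outer `except TypeError` matches → `items.append(67)` → items = [6, 32, 67].
Result: [6, 32, 67]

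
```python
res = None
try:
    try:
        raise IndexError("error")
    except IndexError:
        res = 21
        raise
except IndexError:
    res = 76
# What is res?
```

Step-by-step execution trace:
1. Inner try: `raise IndexError("error")` raises IndexError.
2. Inner `except IndexError` matches → res = 21.
3. bare `raise` re-raises the same IndexError.
4. Outer `except IndexError` matches → res = 76.
Result: 76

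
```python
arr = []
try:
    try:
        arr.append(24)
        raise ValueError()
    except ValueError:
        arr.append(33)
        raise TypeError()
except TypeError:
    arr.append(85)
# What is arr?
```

Step-by-step execution trace:
1. Inner try: `arr.append(24)` → arr = [24].
2. `raise ValueError()` raises ValueError.
3. Inner `except ValueError` matches → `arr.append(33)` → arr = [24, 33].
4. `raise TypeError()` raises TypeError; propagates to outer try.
5. Outer `except TypeError` matches → `arr.append(85)` → arr = [24, 33, 85].
Result: [24, 33, 85]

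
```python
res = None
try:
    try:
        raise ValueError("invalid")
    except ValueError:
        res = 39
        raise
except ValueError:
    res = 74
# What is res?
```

Step-by-step execution trace:
1. Inner try: `raise ValueError("invalid")` raises ValueError.
2. Inner `except ValueError` matches → res = 39.
3. bare `raise` re-raises the same ValueError.
4. Outer `except ValueError` matches → res = 74.
Result: 74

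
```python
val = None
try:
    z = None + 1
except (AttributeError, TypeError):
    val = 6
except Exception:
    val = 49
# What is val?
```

Step-by-step execution trace:
1. `z = None + 1` raises TypeError.
2. `except (AttributeError, TypeError)` matches (TypeError is in the tuple) → val = 6.
3. `except Exception` is not reached.
Result: 6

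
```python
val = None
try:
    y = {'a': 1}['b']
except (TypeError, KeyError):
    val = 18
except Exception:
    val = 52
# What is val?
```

Step-by-step execution trace:
1. `y = {'a': 1}['b']` raises KeyError.
2. `except (TypeError, KeyError)` matches (KeyError is in the tuple) → val = 18.
3. `except Exception` is not reached.
Result: 18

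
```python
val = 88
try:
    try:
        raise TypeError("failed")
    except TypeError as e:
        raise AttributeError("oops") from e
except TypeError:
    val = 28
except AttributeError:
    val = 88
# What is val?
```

Step-by-step execution trace:
1. Inner try raises TypeError; inner `except TypeError as e` catches it.
2. `raise AttributeError(...) from e` raises AttributeError (TypeError is attached as __cause__, but only AttributeError is active).
3. Outer `except TypeError` does not match AttributeError; skipped.
4. Outer `except AttributeError` matches → val = 88.
Result: 88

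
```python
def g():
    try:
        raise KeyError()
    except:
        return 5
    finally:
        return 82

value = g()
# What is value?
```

Step-by-step execution trace:
1. `g()` enters try: `raise KeyError()` raises KeyError.
2. bare `except` matches → `return 5` sets pending return value 5.
3. Before returning, `finally: return 82` runs and overrides the pending return.
4. g() returns 82 → value = 82.
Result: 82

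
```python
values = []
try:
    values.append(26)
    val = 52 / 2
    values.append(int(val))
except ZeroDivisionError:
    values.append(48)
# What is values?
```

Step-by-step execution trace:
1. try: `values.append(26)` → values = [26].
2. `val = 52 / 2` → val = 26.0. No exception raised.
3. `values.append(int(val))` → values = [26, 26].
4. `except ZeroDivisionError` is skipped (no exception was raised).
Result: [26, 26]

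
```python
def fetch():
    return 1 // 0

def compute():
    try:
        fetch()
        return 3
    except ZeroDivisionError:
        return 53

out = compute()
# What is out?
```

Step-by-step execution trace:
1. `compute()` calls `fetch()`.
2. `fetch()` evaluates `1 // 0`, which raises ZeroDivisionError; it propagates to the caller.
3. `return 3` is not reached.
4. `except ZeroDivisionError` in compute matches → returns 53.
5. out = 53.
Result: 53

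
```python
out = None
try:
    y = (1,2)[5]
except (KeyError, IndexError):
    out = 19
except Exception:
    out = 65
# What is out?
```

Step-by-step execution trace:
1. `y = (1,2)[5]` raises IndexError.
2. `except (KeyError, IndexError)` matches (IndexError is in the tuple) → out = 19.
3. `except Exception` is not reached.
Result: 19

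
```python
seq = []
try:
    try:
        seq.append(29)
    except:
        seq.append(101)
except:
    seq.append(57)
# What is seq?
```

Step-by-step execution trace:
1. Inner try: `seq.append(29)` → seq = [29]. No exception raised.
2. Inner `except` is skipped.
3. Inner try completes normally; outer `except` is skipped.
Result: [29]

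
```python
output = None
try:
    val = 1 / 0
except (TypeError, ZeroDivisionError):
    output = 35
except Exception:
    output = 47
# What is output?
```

Step-by-step execution trace:
1. `val = 1 / 0` raises ZeroDivisionError.
2. `except (TypeError, ZeroDivisionError)` matches (ZeroDivisionError is in the tuple) → output = 35.
3. `except Exception` is not reached.
Result: 35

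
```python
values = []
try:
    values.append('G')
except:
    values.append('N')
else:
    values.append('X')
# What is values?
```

Step-by-step execution trace:
1. try: `values.append('G')` → values = ['G']. No exception raised.
2. `except` is skipped.
3. `else` runs (try completed without exception): `values.append('X')` → values = ['G', 'X'].
Result: ['G', 'X']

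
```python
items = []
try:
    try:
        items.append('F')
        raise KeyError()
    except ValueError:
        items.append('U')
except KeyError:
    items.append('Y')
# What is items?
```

Step-by-step execution trace:
1. Inner try: `items.append('F')` → items = ['F'].
2. `raise KeyError()` raises KeyError.
3. Inner `except ValueError` does not match KeyError; exception propagates to outer try.
4. Outer `except KeyError` matches → `items.append('Y')` → items = ['F', 'Y'].
Result: ['F', 'Y']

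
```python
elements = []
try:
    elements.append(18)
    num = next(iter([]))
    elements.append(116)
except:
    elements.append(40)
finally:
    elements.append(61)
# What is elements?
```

Step-by-step execution trace:
1. try: `elements.append(18)` → elements = [18].
2. `num = next(iter([]))` raises StopIteration; `elements.append(116)` is not reached.
3. bare `except` matches → `elements.append(40)` → elements = [18, 40].
4. finally always runs: `elements.append(61)` → elements = [18, 40, 61].
Result: [18, 40, 61]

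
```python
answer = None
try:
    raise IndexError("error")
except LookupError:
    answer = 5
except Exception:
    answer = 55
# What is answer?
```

Step-by-step execution trace:
1. `raise IndexError(...)` raises IndexError.
2. `except LookupError` matches (IndexError is a subclass of LookupError) → answer = 5.
3. `except Exception` is not reached.
Result: 5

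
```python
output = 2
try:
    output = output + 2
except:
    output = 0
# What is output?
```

Step-by-step execution trace:
1. output starts at 2.
2. try: `output = output + 2` → output = 4. No exception raised.
3. `except` is skipped.
Result: 4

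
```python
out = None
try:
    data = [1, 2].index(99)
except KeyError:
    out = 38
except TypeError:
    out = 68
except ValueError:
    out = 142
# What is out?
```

Step-by-step execution trace:
1. `data = [1, 2].index(99)` raises ValueError.
2. `except KeyError` does not match ValueError; skipped.
3. `except TypeError` does not match ValueError; skipped.
4. `except ValueError` matches → out = 142.
Result: 142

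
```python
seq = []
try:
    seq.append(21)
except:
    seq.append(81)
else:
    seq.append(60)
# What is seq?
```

Step-by-step execution trace:
1. try: `seq.append(21)` → seq = [21]. No exception raised.
2. `except` is skipped.
3. `else` runs (try completed without exception): `seq.append(60)` → seq = [21, 60].
Result: [21, 60]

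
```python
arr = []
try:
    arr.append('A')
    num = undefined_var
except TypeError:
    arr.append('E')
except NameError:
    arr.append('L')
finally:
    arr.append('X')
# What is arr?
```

Step-by-step execution trace:
1. try: `arr.append('A')` → arr = ['A'].
2. `num = undefined_var` raises NameError.
3. `except TypeError` does not match NameError; skipped.
4. `except NameError` matches → `arr.append('L')` → arr = ['A', 'L'].
5. finally always runs: `arr.append('X')` → arr = ['A', 'L', 'X'].
Result: ['A', 'L', 'X']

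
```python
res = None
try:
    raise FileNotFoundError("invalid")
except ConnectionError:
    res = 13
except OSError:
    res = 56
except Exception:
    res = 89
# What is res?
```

Step-by-step execution trace:
1. `raise FileNotFoundError(...)` raises FileNotFoundError.
2. `except ConnectionError` does not match (FileNotFoundError is not a subclass of ConnectionError); skipped.
3. `except OSError` matches (FileNotFoundError is a subclass of OSError) → res = 56.
4. `except Exception` is not reached.
Result: 56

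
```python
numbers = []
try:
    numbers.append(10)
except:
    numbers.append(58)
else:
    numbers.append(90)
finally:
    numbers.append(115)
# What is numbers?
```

Step-by-step execution trace:
1. try: `numbers.append(10)` → numbers = [10]. No exception raised.
2. `except` is skipped.
3. `else` runs: `numbers.append(90)` → numbers = [10, 90].
4. `finally` always runs: `numbers.append(115)` → numbers = [10, 90, 115].
Result: [10, 90, 115]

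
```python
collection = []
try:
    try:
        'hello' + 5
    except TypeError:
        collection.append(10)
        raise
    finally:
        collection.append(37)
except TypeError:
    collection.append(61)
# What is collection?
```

Step-by-step execution trace:
1. Inner try: `'hello' + 5` raises TypeError.
2. Inner `except TypeError` matches → `collection.append(10)` → collection = [10].
3. bare `raise` re-raises TypeError.
4. Inner `finally` runs during unwinding: `collection.append(37)` → collection = [10, 37].
5. Outer `except TypeError` matches → `collection.append(61)` → collection = [10, 37, 61].
Result: [10, 37, 61]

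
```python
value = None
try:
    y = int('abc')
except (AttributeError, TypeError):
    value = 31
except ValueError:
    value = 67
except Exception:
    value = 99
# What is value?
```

Step-by-step execution trace:
1. `y = int('abc')` raises ValueError.
2. `except (AttributeError, TypeError)` does not match ValueError; skipped.
3. `except ValueError` matches (exact type match) → value = 67.
4. `except Exception` is not reached.
Result: 67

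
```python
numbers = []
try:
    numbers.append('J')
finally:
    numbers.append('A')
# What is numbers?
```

Step-by-step execution trace:
1. try: `numbers.append('J')` → numbers = ['J'].
2. The try body completes without raising.
3. finally always runs: `numbers.append('A')` → numbers = ['J', 'A'].
Result: ['J', 'A']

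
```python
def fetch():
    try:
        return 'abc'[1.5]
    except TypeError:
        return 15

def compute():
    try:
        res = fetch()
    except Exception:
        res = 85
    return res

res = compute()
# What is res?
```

Step-by-step execution trace:
1. `compute()` calls `fetch()`.
2. In fetch: `'abc'[1.5]` raises TypeError; `except TypeError` catches it → returns 15.
3. In compute: `res = fetch()` → res = 15. No exception reaches compute.
4. `except Exception` is skipped; compute returns 15.
5. res = 15.
Result: 15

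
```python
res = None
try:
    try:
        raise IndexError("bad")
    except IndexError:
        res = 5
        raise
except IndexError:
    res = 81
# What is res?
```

Step-by-step execution trace:
1. Inner try: `raise IndexError("bad")` raises IndexError.
2. Inner `except IndexError` matches → res = 5.
3. bare `raise` re-raises the same IndexError.
4. Outer `except IndexError` matches → res = 81.
Result: 81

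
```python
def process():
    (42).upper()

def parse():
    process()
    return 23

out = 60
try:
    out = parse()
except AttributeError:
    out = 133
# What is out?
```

Step-by-step execution trace:
1. out starts at 60.
2. try: `parse()` calls `process()`.
3. `process()` evaluates `(42).upper()`, which raises AttributeError; it propagates through parse (uncaught).
4. `return 23` in parse is not reached; the assignment to out does not complete.
5. `except AttributeError` matches → out = 133.
Result: 133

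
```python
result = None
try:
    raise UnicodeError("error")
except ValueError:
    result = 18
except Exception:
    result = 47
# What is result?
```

Step-by-step execution trace:
1. `raise UnicodeError(...)` raises UnicodeError.
2. `except ValueError` matches (UnicodeError is a subclass of ValueError) → result = 18.
3. `except Exception` is not reached.
Result: 18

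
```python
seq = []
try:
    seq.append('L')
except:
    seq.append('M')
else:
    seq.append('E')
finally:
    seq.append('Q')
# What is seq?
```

Step-by-step execution trace:
1. try: `seq.append('L')` → seq = ['L']. No exception raised.
2. `except` is skipped.
3. `else` runs: `seq.append('E')` → seq = ['L', 'E'].
4. `finally` always runs: `seq.append('Q')` → seq = ['L', 'E', 'Q'].
Result: ['L', 'E', 'Q']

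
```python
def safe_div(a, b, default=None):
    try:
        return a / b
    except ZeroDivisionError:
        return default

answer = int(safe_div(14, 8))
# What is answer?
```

Step-by-step execution trace:
1. `safe_div(14, 8)` enters try: `return 14 / 8` → returns 1.75. No exception raised.
2. `except ZeroDivisionError` is skipped.
3. `int(1.75)` → 1 → answer = 1.
Result: 1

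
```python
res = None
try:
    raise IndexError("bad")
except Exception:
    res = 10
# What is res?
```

Step-by-step execution trace:
1. `raise IndexError(...)` raises IndexError.
2. `except Exception` matches (IndexError is a subclass of Exception) → res = 10.
Result: 10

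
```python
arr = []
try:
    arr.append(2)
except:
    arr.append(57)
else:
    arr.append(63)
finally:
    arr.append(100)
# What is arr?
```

Step-by-step execution trace:
1. try: `arr.append(2)` → arr = [2]. No exception raised.
2. `except` is skipped.
3. `else` runs: `arr.append(63)` → arr = [2, 63].
4. `finally` always runs: `arr.append(100)` → arr = [2, 63, 100].
Result: [2, 63, 100]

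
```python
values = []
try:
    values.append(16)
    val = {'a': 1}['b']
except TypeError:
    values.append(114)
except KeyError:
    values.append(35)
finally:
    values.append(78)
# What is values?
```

Step-by-step execution trace:
1. try: `values.append(16)` → values = [16].
2. `val = {'a': 1}['b']` raises KeyError.
3. `except TypeError` does not match KeyError; skipped.
4. `except KeyError` matches → `values.append(35)` → values = [16, 35].
5. finally always runs: `values.append(78)` → values = [16, 35, 78].
Result: [16, 35, 78]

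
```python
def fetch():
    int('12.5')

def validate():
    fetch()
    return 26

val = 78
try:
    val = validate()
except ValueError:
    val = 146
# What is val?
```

Step-by-step execution trace:
1. val starts at 78.
2. try: `validate()` calls `fetch()`.
3. `fetch()` evaluates `int('12.5')`, which raises ValueError; it propagates through validate (uncaught).
4. `return 26` in validate is not reached; the assignment to val does not complete.
5. `except ValueError` matches → val = 146.
Result: 146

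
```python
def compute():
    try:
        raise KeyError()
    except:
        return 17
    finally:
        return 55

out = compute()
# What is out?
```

Step-by-step execution trace:
1. `compute()` enters try: `raise KeyError()` raises KeyError.
2. bare `except` matches → `return 17` sets pending return value 17.
3. Before returning, `finally: return 55` runs and overrides the pending return.
4. compute() returns 55 → out = 55.
Result: 55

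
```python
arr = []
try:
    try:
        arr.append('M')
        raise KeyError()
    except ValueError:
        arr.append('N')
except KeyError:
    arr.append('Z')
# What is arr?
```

Step-by-step execution trace:
1. Inner try: `arr.append('M')` → arr = ['M'].
2. `raise KeyError()` raises KeyError.
3. Inner `except ValueError` does not match KeyError; exception propagates to outer try.
4. Outer `except KeyError` matches → `arr.append('Z')` → arr = ['M', 'Z'].
Result: ['M', 'Z']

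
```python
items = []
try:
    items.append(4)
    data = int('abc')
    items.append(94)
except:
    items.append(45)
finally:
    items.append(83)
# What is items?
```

Step-by-step execution trace:
1. try: `items.append(4)` → items = [4].
2. `data = int('abc')` raises ValueError; `items.append(94)` is not reached.
3. bare `except` matches → `items.append(45)` → items = [4, 45].
4. finally always runs: `items.append(83)` → items = [4, 45, 83].
Result: [4, 45, 83]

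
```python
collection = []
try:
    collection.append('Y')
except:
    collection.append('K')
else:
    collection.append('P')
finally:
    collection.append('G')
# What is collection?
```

Step-by-step execution trace:
1. try: `collection.append('Y')` → collection = ['Y']. No exception raised.
2. `except` is skipped.
3. `else` runs: `collection.append('P')` → collection = ['Y', 'P'].
4. `finally` always runs: `collection.append('G')` → collection = ['Y', 'P', 'G'].
Result: ['Y', 'P', 'G']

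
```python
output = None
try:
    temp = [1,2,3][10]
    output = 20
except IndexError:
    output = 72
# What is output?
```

Step-by-step execution trace:
1. `temp = [1,2,3][10]` raises IndexError.
2. `output = 20` is not reached.
3. `except IndexError` matches → output = 72.
Result: 72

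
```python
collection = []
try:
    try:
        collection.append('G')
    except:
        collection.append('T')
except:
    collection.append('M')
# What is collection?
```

Step-by-step execution trace:
1. Inner try: `collection.append('G')` → collection = ['G']. No exception raised.
2. Inner `except` is skipped.
3. Inner try completes normally; outer `except` is skipped.
Result: ['G']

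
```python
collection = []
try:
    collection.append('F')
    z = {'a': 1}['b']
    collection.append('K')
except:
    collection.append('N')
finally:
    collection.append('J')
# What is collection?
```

Step-by-step execution trace:
1. try: `collection.append('F')` → collection = ['F'].
2. `z = {'a': 1}['b']` raises KeyError; `collection.append('K')` is not reached.
3. bare `except` matches → `collection.append('N')` → collection = ['F', 'N'].
4. finally always runs: `collection.append('J')` → collection = ['F', 'N', 'J'].
Result: ['F', 'N', 'J']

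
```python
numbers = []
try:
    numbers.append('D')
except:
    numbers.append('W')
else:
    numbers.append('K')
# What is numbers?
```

Step-by-step execution trace:
1. try: `numbers.append('D')` → numbers = ['D']. No exception raised.
2. `except` is skipped.
3. `else` runs (try completed without exception): `numbers.append('K')` → numbers = ['D', 'K'].
Result: ['D', 'K']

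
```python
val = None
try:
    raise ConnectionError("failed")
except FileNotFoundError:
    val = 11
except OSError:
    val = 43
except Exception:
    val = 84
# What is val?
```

Step-by-step execution trace:
1. `raise ConnectionError(...)` raises ConnectionError.
2. `except FileNotFoundError` does not match (ConnectionError is not a subclass of FileNotFoundError); skipped.
3. `except OSError` matches (ConnectionError is a subclass of OSError) → val = 43.
4. `except Exception` is not reached.
Result: 43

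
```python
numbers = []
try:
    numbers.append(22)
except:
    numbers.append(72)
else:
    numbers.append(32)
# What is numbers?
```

Step-by-step execution trace:
1. try: `numbers.append(22)` → numbers = [22]. No exception raised.
2. `except` is skipped.
3. `else` runs (try completed without exception): `numbers.append(32)` → numbers = [22, 32].
Result: [22, 32]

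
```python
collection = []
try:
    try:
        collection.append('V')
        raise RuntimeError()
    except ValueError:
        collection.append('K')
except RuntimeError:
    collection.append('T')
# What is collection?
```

Step-by-step execution trace:
1. Inner try: `collection.append('V')` → collection = ['V'].
2. `raise RuntimeError()` raises RuntimeError.
3. Inner `except ValueError` does not match RuntimeError; exception propagates to outer try.
4. Outer `except RuntimeError` matches → `collection.append('T')` → collection = ['V', 'T'].
Result: ['V', 'T']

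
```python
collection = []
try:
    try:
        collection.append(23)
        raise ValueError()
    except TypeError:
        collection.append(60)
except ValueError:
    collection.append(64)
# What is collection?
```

Step-by-step execution trace:
1. Inner try: `collection.append(23)` → collection = [23].
2. `raise ValueError()` raises ValueError.
3. Inner `except TypeError` does not match ValueError; exception propagates to outer try.
4. Outer `except ValueError` matches → `collection.append(64)` → collection = [23, 64].
Result: [23, 64]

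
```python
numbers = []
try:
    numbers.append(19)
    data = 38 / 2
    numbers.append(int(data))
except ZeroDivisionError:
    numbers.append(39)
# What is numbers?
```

Step-by-step execution trace:
1. try: `numbers.append(19)` → numbers = [19].
2. `data = 38 / 2` → data = 19.0. No exception raised.
3. `numbers.append(int(data))` → numbers = [19, 19].
4. `except ZeroDivisionError` is skipped (no exception was raised).
Result: [19, 19]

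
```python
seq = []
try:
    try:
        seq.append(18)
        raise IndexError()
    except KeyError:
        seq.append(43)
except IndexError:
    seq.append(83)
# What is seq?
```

Step-by-step execution trace:
1. Inner try: `seq.append(18)` → seq = [18].
2. `raise IndexError()` raises IndexError.
3. Inner `except KeyError` does not match IndexError; exception propagates to outer try.
4. Outer `except IndexError` matches → `seq.append(83)` → seq = [18, 83].
Result: [18, 83]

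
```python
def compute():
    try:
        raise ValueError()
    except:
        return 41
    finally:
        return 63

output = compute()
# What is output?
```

Step-by-step execution trace:
1. `compute()` enters try: `raise ValueError()` raises ValueError.
2. bare `except` matches → `return 41` sets pending return value 41.
3. Before returning, `finally: return 63` runs and overrides the pending return.
4. compute() returns 63 → output = 63.
Result: 63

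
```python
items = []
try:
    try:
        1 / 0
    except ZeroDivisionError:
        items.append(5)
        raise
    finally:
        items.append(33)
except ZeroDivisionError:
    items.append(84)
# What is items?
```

Step-by-step execution trace:
1. Inner try: `1 / 0` raises ZeroDivisionError.
2. Inner `except ZeroDivisionError` matches → `items.append(5)` → items = [5].
3. bare `raise` re-raises ZeroDivisionError.
4. Inner `finally` runs during unwinding: `items.append(33)` → items = [5, 33].
5. Outer `except ZeroDivisionError` matches → `items.append(84)` → items = [5, 33, 84].
Result: [5, 33, 84]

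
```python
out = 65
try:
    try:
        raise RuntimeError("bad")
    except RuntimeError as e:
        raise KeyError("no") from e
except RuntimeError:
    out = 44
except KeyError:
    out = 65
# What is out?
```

Step-by-step execution trace:
1. Inner try raises RuntimeError; inner `except RuntimeError as e` catches it.
2. `raise KeyError(...) from e` raises KeyError (RuntimeError is attached as __cause__, but only KeyError is active).
3. Outer `except RuntimeError` does not match KeyError; skipped.
4. Outer `except KeyError` matches → out = 65.
Result: 65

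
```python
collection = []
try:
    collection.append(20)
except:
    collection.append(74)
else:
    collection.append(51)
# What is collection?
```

Step-by-step execution trace:
1. try: `collection.append(20)` → collection = [20]. No exception raised.
2. `except` is skipped.
3. `else` runs (try completed without exception): `collection.append(51)` → collection = [20, 51].
Result: [20, 51]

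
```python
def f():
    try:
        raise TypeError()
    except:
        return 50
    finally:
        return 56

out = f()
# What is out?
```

Step-by-step execution trace:
1. `f()` enters try: `raise TypeError()` raises TypeError.
2. bare `except` matches → `return 50` sets pending return value 50.
3. Before returning, `finally: return 56` runs and overrides the pending return.
4. f() returns 56 → out = 56.
Result: 56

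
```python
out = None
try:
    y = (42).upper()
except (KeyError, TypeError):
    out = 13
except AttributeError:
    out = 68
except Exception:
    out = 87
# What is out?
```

Step-by-step execution trace:
1. `y = (42).upper()` raises AttributeError.
2. `except (KeyError, TypeError)` does not match AttributeError; skipped.
3. `except AttributeError` matches (exact type match) → out = 68.
4. `except Exception` is not reached.
Result: 68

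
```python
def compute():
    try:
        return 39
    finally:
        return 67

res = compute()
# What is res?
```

Step-by-step execution trace:
1. `compute()` enters try: `return 39` sets pending return value 39.
2. Before returning, `finally: return 67` runs and overrides the pending return.
3. compute() returns 67 → res = 67.
Result: 67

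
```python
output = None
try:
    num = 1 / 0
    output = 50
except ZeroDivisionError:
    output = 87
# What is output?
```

Step-by-step execution trace:
1. `num = 1 / 0` raises ZeroDivisionError.
2. `output = 50` is not reached.
3. `except ZeroDivisionError` matches → output = 87.
Result: 87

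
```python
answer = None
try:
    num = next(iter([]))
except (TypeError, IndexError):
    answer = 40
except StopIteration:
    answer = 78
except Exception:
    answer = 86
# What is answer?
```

Step-by-step execution trace:
1. `num = next(iter([]))` raises StopIteration.
2. `except (TypeError, IndexError)` does not match StopIteration; skipped.
3. `except StopIteration` matches (exact type match) → answer = 78.
4. `except Exception` is not reached.
Result: 78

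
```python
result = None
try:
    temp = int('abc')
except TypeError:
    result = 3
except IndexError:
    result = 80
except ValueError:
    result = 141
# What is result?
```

Step-by-step execution trace:
1. `temp = int('abc')` raises ValueError.
2. `except TypeError` does not match ValueError; skipped.
3. `except IndexError` does not match ValueError; skipped.
4. `except ValueError` matches → result = 141.
Result: 141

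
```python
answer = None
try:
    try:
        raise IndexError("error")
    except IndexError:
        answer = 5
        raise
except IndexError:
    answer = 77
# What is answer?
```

Step-by-step execution trace:
1. Inner try: `raise IndexError("error")` raises IndexError.
2. Inner `except IndexError` matches → answer = 5.
3. bare `raise` re-raises the same IndexError.
4. Outer `except IndexError` matches → answer = 77.
Result: 77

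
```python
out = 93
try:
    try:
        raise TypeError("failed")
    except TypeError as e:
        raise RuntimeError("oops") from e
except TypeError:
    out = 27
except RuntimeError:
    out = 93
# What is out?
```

Step-by-step execution trace:
1. Inner try raises TypeError; inner `except TypeError as e` catches it.
2. `raise RuntimeError(...) from e` raises RuntimeError (TypeError is attached as __cause__, but only RuntimeError is active).
3. Outer `except TypeError` does not match RuntimeError; skipped.
4. Outer `except RuntimeError` matches → out = 93.
Result: 93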